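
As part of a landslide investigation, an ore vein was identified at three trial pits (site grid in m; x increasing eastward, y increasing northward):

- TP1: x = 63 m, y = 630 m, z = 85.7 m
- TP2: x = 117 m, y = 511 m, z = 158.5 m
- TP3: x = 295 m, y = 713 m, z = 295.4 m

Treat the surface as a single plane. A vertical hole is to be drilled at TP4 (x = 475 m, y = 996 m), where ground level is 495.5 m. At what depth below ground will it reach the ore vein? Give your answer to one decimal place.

Two edge vectors: TP1→TP2 = (54, -119, 72.8), TP1→TP3 = (232, 83, 209.7).
Normal n = (TP1→TP2) × (TP1→TP3) = (-30996.7, 5565.8, 32090).
So ∂z/∂x = −n_x/n_z = 0.96593 and ∂z/∂y = −n_y/n_z = −0.17344.
Intercept c from TP1: 85.7 − 60.85 + 109.27 = 134.12.
At (475, 996): z_contact = 458.82 − 172.75 + 134.12 = 420.18 m.
Depth below ground = 495.5 − 420.18 = 75.3 m.

75.3 m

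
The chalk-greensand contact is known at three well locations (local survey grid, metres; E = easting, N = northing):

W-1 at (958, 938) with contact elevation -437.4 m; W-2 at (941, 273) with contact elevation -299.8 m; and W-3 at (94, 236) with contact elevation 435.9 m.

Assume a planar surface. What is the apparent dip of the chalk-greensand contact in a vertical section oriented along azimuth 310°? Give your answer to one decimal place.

Two edge vectors: W-1→W-2 = (-17, -665, 137.6), W-1→W-3 = (-864, -702, 873.3).
Normal n = (W-1→W-2) × (W-1→W-3) = (-484149.3, -104040.3, -562626).
So ∂z/∂E = −n_x/n_z = −0.86052 and ∂z/∂N = −n_y/n_z = −0.18492.
Unit vector along 310° is (sin 310°, cos 310°) = (-0.7660, 0.6428).
Slope in that direction = a·(-0.7660) + b·(0.6428) = 0.54033.
Apparent dip = arctan|0.54033| = 28.4° (true dip is 41.4°, so apparent ≤ true as expected).

28.4°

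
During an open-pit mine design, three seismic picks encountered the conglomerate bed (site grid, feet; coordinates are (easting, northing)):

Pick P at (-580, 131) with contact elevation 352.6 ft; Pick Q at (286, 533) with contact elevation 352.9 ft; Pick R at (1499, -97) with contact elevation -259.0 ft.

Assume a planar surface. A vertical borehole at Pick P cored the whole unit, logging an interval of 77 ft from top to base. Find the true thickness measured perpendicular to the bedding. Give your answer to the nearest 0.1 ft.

67.0 ft

Two edge vectors: Pick P→Pick Q = (866, 402, 0.3), Pick P→Pick R = (2079, -228, -611.6).
Normal n = (Pick P→Pick Q) × (Pick P→Pick R) = (-245794.8, 530269.3, -1033206).
So ∂z/∂E = −n_x/n_z = −0.23790 and ∂z/∂N = −n_y/n_z = 0.51323.
|∇z| = √(a²+b²) = 0.56568, so dip δ = arctan(0.56568) = 29.50°.
True thickness = vertical thickness × cos δ = 77 × cos 29.50° = 67.0 ft.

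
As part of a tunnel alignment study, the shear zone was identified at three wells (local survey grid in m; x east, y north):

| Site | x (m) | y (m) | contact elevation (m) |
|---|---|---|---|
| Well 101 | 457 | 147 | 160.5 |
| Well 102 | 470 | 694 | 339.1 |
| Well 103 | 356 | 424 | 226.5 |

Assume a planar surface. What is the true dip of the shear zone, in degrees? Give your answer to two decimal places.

Two edge vectors: Well 101→Well 102 = (13, 547, 178.6), Well 101→Well 103 = (-101, 277, 66).
Normal n = (Well 101→Well 102) × (Well 101→Well 103) = (-13370.2, -18896.6, 58848).
So ∂z/∂x = −n_x/n_z = 0.22720 and ∂z/∂y = −n_y/n_z = 0.32111.
Gradient magnitude |∇z| = √(a² + b²) = √(0.05162 + 0.10311) = 0.39336.
True dip = arctan(0.39336) = 21.47°, dipping toward SW (azimuth ≈ 215°).

21.47°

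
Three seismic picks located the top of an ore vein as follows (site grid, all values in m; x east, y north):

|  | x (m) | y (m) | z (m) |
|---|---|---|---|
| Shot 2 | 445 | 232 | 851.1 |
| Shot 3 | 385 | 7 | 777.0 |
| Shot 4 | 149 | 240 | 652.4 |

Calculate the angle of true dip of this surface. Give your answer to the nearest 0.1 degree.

Two edge vectors: Shot 2→Shot 3 = (-60, -225, -74.1), Shot 2→Shot 4 = (-296, 8, -198.7).
Normal n = (Shot 2→Shot 3) × (Shot 2→Shot 4) = (45300.3, 10011.6, -67080).
So ∂z/∂x = −n_x/n_z = 0.67532 and ∂z/∂y = −n_y/n_z = 0.14925.
Gradient magnitude |∇z| = √(a² + b²) = √(0.45605 + 0.02228) = 0.69161.
True dip = arctan(0.69161) = 34.7°, dipping toward WSW (azimuth ≈ 258°).

34.7°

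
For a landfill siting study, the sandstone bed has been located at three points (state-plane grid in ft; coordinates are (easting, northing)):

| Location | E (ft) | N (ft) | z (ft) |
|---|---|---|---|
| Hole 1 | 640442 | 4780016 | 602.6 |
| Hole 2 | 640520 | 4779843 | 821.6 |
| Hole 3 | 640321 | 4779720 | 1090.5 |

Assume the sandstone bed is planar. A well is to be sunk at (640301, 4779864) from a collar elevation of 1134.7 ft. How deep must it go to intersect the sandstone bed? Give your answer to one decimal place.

246.5 ft

Two edge vectors: Hole 1→Hole 2 = (78, -173, 219), Hole 1→Hole 3 = (-121, -296, 487.9).
Normal n = (Hole 1→Hole 2) × (Hole 1→Hole 3) = (-19582.7, -64555.2, -44021).
So ∂z/∂E = −n_x/n_z = −0.444849049 and ∂z/∂N = −n_y/n_z = −1.466463733.
Intercept c from Hole 1: 602.6 + 284900.01 + 7009720.11 = 7295222.72.
At (640301, 4779864): z_contact = −284837.29 − 7009497.21 + 7295222.72 = 888.23 ft.
Depth below ground = 1134.7 − 888.23 = 246.5 ft.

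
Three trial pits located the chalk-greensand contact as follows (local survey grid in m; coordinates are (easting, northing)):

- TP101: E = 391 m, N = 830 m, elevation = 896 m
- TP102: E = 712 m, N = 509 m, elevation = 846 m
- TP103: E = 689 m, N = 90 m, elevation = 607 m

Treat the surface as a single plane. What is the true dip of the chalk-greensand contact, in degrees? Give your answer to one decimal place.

Two edge vectors: TP101→TP102 = (321, -321, -50), TP101→TP103 = (298, -740, -289).
Normal n = (TP101→TP102) × (TP101→TP103) = (55769, 77869, -141882).
So ∂z/∂E = −n_x/n_z = 0.39307 and ∂z/∂N = −n_y/n_z = 0.54883.
Gradient magnitude |∇z| = √(a² + b²) = √(0.15450 + 0.30121) = 0.67507.
True dip = arctan(0.67507) = 34.0°, dipping toward SW (azimuth ≈ 216°).

34.0°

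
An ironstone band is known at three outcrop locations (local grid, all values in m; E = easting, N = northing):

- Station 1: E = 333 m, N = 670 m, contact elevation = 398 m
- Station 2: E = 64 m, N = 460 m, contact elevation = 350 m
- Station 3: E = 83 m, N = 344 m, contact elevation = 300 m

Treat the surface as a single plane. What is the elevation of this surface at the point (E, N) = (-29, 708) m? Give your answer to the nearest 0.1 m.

Two edge vectors: Station 1→Station 2 = (-269, -210, -48), Station 1→Station 3 = (-250, -326, -98).
Normal n = (Station 1→Station 2) × (Station 1→Station 3) = (4932, -14362, 35194).
So ∂z/∂E = −n_x/n_z = −0.14014 and ∂z/∂N = −n_y/n_z = 0.40808.
Intercept c from Station 1: 398 + 46.67 − 273.41 = 171.25.
At (-29, 708): z = 4.1 + 288.9 + 171.25 = 464.2 m.

464.2 m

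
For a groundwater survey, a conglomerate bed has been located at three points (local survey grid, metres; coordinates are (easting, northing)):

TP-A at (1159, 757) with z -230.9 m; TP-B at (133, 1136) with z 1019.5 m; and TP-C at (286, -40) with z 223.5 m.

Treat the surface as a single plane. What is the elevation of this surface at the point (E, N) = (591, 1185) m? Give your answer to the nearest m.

Two edge vectors: TP-A→TP-B = (-1026, 379, 1250.4), TP-A→TP-C = (-873, -797, 454.4).
Normal n = (TP-A→TP-B) × (TP-A→TP-C) = (1168786.4, -625384.8, 1148589).
So ∂z/∂E = −n_x/n_z = −1.01758 and ∂z/∂N = −n_y/n_z = 0.54448.
Intercept c from TP-A: -230.9 + 1179.38 − 412.17 = 536.31.
At (591, 1185): z = −601.4 + 645.2 + 536.31 = 580.1 m.

580 m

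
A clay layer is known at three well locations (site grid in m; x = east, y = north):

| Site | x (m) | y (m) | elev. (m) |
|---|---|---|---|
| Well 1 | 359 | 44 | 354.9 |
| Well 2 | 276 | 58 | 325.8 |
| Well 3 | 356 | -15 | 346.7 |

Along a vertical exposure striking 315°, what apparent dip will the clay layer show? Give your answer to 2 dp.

Let the plane be z = a·x + b·y + c.
Well 2−Well 1: −83a + 14b = −29.1;  Well 3−Well 1: −3a − 59b = −8.2.
Solving gives a = 0.37086, b = 0.12013.
Unit vector along 315° is (sin 315°, cos 315°) = (-0.7071, 0.7071).
Slope in that direction = a·(-0.7071) + b·(0.7071) = −0.17730.
Apparent dip = arctan|0.17730| = 10.05° (true dip is 21.3°, so apparent ≤ true as expected).

10.05°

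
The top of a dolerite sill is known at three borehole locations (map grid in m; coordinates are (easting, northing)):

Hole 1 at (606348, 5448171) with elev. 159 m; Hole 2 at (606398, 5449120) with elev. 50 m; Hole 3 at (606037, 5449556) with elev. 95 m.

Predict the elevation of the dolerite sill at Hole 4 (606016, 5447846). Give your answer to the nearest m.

Two edge vectors: Hole 1→Hole 2 = (50, 949, -109), Hole 1→Hole 3 = (-311, 1385, -64).
Normal n = (Hole 1→Hole 2) × (Hole 1→Hole 3) = (90229, 37099, 364389).
So ∂z/∂E = −n_x/n_z = −0.24761724 and ∂z/∂N = −n_y/n_z = −0.10181153.
Intercept c from Hole 1: 159 + 150142.22 + 554686.60 = 704987.82.
At (606016, 5447846): z = −150060.0 − 554653.5 + 704987.82 = 274.3 m.

274 m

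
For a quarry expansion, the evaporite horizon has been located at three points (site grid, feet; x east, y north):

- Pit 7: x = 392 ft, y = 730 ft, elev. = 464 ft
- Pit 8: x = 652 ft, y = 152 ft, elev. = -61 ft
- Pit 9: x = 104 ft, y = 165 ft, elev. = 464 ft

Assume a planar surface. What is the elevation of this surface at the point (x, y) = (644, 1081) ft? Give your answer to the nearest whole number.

Let the plane be z = a·x + b·y + c.
Pit 8−Pit 7: 260a − 578b = −525;  Pit 9−Pit 7: −288a − 565b = 0.
Solving gives a = −0.94658, b = 0.48251.
Then c = 464 − a·392 − b·730 = 482.83.
At (644, 1081): z = −609.6 + 521.6 + 482.83 = 394.8 ft.

395 ft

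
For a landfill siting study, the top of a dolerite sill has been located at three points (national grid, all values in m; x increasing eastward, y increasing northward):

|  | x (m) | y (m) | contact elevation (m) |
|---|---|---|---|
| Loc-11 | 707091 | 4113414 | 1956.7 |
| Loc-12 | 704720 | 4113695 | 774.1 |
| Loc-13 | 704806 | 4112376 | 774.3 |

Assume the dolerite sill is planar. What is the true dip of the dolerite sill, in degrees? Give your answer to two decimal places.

26.73°

Two edge vectors: Loc-11→Loc-12 = (-2371, 281, -1182.6), Loc-11→Loc-13 = (-2285, -1038, -1182.4).
Normal n = (Loc-11→Loc-12) × (Loc-11→Loc-13) = (-1559793.2, -101229.4, 3103183).
So ∂z/∂x = −n_x/n_z = 0.50264 and ∂z/∂y = −n_y/n_z = 0.03262.
Gradient magnitude |∇z| = √(a² + b²) = √(0.25265 + 0.00106) = 0.50370.
True dip = arctan(0.50370) = 26.73°, dipping toward W (azimuth ≈ 266°).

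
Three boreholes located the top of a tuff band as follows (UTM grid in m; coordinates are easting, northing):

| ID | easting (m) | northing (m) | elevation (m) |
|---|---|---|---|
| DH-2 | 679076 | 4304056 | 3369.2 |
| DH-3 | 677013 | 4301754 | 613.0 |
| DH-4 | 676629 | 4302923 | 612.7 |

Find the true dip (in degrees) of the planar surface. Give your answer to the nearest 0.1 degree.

45.8°

Two edge vectors: DH-2→DH-3 = (-2063, -2302, -2756.2), DH-2→DH-4 = (-2447, -1133, -2756.5).
Normal n = (DH-2→DH-3) × (DH-2→DH-4) = (3222688.4, 1057761.9, -3295615).
So ∂z/∂easting = −n_x/n_z = 0.97787 and ∂z/∂northing = −n_y/n_z = 0.32096.
Gradient magnitude |∇z| = √(a² + b²) = √(0.95623 + 0.10302) = 1.02920.
True dip = arctan(1.02920) = 45.8°, dipping toward WSW (azimuth ≈ 252°).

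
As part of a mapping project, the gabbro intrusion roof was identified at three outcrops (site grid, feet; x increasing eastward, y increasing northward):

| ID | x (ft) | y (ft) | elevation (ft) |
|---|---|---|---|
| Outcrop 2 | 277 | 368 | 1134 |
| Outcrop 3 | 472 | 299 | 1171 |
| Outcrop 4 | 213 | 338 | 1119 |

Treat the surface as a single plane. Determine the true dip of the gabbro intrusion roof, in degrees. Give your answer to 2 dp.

12.18°

Let the plane be z = a·x + b·y + c.
Outcrop 3−Outcrop 2: 195a − 69b = 37;  Outcrop 4−Outcrop 2: −64a − 30b = −15.
Solving gives a = 0.20894, b = 0.05426.
Gradient magnitude |∇z| = √(a² + b²) = √(0.04366 + 0.00294) = 0.21587.
True dip = arctan(0.21587) = 12.18°, dipping toward WSW (azimuth ≈ 255°).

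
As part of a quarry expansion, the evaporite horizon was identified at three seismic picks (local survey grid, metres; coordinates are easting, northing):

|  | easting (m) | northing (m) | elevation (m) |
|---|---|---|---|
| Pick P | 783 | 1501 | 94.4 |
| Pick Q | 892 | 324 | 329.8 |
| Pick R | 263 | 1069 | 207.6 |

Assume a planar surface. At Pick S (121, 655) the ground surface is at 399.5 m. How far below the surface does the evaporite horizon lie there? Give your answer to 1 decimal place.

Let the plane be z = a·easting + b·northing + c.
Pick Q−Pick P: 109a − 1177b = 235.4;  Pick R−Pick P: −520a − 432b = 113.2.
Solving gives a = −0.047857, b = −0.204432.
Then c = 94.4 − a·783 − b·1501 = 438.72.
At (121, 655): z_contact = −5.79 − 133.90 + 438.72 = 299.03 m.
Depth below ground = 399.5 − 299.03 = 100.5 m.

100.5 m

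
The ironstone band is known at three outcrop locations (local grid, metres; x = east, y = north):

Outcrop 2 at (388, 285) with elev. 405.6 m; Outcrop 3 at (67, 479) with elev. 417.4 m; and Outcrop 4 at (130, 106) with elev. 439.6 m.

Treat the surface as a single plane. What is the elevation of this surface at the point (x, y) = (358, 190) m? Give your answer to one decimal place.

Two edge vectors: Outcrop 2→Outcrop 3 = (-321, 194, 11.8), Outcrop 2→Outcrop 4 = (-258, -179, 34).
Normal n = (Outcrop 2→Outcrop 3) × (Outcrop 2→Outcrop 4) = (8708.2, 7869.6, 107511).
So ∂z/∂x = −n_x/n_z = −0.08100 and ∂z/∂y = −n_y/n_z = −0.07320.
Intercept c from Outcrop 2: 405.6 + 31.43 + 20.86 = 457.89.
At (358, 190): z = −29.0 − 13.9 + 457.89 = 415.0 m.

415.0 m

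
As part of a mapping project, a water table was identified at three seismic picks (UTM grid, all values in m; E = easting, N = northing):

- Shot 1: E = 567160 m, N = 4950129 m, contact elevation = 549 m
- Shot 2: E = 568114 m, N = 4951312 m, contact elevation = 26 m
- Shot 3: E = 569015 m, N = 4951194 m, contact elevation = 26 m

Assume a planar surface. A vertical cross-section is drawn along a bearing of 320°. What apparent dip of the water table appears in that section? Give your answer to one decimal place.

15.3°

Two edge vectors: Shot 1→Shot 2 = (954, 1183, -523), Shot 1→Shot 3 = (1855, 1065, -523).
Normal n = (Shot 1→Shot 2) × (Shot 1→Shot 3) = (-61714, -471223, -1178455).
So ∂z/∂E = −n_x/n_z = −0.05237 and ∂z/∂N = −n_y/n_z = −0.39987.
Unit vector along 320° is (sin 320°, cos 320°) = (-0.6428, 0.7660).
Slope in that direction = a·(-0.6428) + b·(0.7660) = −0.27265.
Apparent dip = arctan|0.27265| = 15.3° (true dip is 22.0°, so apparent ≤ true as expected).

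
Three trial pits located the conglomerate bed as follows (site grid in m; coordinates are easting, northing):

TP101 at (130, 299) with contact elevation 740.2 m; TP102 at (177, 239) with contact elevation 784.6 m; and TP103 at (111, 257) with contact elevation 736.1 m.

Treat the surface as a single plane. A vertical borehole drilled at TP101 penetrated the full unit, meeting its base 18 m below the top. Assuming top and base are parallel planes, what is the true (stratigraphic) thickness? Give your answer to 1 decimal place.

Let the plane be z = a·easting + b·northing + c.
TP102−TP101: 47a − 60b = 44.4;  TP103−TP101: −19a − 42b = −4.1.
Solving gives a = 0.67784, b = −0.20902.
|∇z| = √(a²+b²) = 0.70934, so dip δ = arctan(0.70934) = 35.35°.
True thickness = vertical thickness × cos δ = 18 × cos 35.35° = 14.7 m.

14.7 m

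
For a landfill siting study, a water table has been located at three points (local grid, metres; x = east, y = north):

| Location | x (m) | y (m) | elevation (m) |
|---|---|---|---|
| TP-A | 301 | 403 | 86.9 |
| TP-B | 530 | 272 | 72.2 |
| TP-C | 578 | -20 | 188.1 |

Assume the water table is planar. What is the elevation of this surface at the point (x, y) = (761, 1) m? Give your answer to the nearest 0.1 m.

119.8 m

Let the plane be z = a·x + b·y + c.
TP-B−TP-A: 229a − 131b = −14.7;  TP-C−TP-A: 277a − 423b = 101.2.
Solving gives a = −0.32148, b = −0.44976.
Then c = 86.9 − a·301 − b·403 = 364.92.
At (761, 1): z = −244.6 − 0.4 + 364.92 = 119.8 m.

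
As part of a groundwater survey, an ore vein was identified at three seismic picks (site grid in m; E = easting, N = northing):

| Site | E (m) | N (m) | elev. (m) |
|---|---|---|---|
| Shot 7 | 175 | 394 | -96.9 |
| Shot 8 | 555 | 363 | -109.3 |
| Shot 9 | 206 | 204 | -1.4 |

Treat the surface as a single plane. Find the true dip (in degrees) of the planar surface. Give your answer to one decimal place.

Let the plane be z = a·E + b·N + c.
Shot 8−Shot 7: 380a − 31b = −12.4;  Shot 9−Shot 7: 31a − 190b = 95.5.
Solving gives a = −0.07463, b = −0.51481.
Gradient magnitude |∇z| = √(a² + b²) = √(0.00557 + 0.26503) = 0.52019.
True dip = arctan(0.52019) = 27.5°, dipping toward N (azimuth ≈ 008°).

27.5°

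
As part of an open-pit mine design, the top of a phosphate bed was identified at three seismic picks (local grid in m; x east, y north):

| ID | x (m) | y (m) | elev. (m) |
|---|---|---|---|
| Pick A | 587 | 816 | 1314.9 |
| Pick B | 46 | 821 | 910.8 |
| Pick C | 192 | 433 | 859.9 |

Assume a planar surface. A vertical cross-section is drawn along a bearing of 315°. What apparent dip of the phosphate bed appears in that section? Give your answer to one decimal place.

13.4°

Two edge vectors: Pick A→Pick B = (-541, 5, -404.1), Pick A→Pick C = (-395, -383, -455).
Normal n = (Pick A→Pick B) × (Pick A→Pick C) = (-157045.3, -86535.5, 209178).
So ∂z/∂x = −n_x/n_z = 0.75077 and ∂z/∂y = −n_y/n_z = 0.41369.
Unit vector along 315° is (sin 315°, cos 315°) = (-0.7071, 0.7071).
Slope in that direction = a·(-0.7071) + b·(0.7071) = −0.23835.
Apparent dip = arctan|0.23835| = 13.4° (true dip is 40.6°, so apparent ≤ true as expected).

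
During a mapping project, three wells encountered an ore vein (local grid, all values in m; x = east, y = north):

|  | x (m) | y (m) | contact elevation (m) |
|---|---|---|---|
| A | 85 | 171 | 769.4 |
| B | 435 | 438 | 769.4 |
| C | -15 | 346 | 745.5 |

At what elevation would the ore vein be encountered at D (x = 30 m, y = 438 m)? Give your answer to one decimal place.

Two edge vectors: A→B = (350, 267, 0), A→C = (-100, 175, -23.9).
Normal n = (A→B) × (A→C) = (-6381.3, 8365, 87950).
So ∂z/∂x = −n_x/n_z = 0.07256 and ∂z/∂y = −n_y/n_z = −0.09511.
Intercept c from A: 769.4 − 6.17 + 16.26 = 779.50.
At (30, 438): z = 2.2 − 41.7 + 779.50 = 740.0 m.

740.0 m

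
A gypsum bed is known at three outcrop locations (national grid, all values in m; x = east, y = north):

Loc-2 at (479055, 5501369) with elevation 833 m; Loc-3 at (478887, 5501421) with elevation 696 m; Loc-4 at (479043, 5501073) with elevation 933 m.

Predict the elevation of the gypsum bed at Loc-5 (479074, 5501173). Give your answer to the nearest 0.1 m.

Let the plane be z = a·x + b·y + c.
Loc-3−Loc-2: −168a + 52b = −137;  Loc-4−Loc-2: −12a − 296b = 100.
Solving gives a = 0.702097235, b = −0.366301239.
Then c = 833 − a·479055 − b·5501369 = 1679648.09.
At (479074, 5501173): z = 336356.5 − 2015086.5 + 1679648.09 = 918.1 m.

918.1 m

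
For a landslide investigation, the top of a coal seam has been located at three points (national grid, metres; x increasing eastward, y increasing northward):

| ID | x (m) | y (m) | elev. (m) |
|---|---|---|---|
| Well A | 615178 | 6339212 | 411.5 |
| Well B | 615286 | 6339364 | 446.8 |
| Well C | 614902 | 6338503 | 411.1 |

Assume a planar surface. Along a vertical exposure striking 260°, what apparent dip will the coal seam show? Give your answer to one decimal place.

33.5°

Two edge vectors: Well A→Well B = (108, 152, 35.3), Well A→Well C = (-276, -709, -0.4).
Normal n = (Well A→Well B) × (Well A→Well C) = (24966.9, -9699.6, -34620).
So ∂z/∂x = −n_x/n_z = 0.72117 and ∂z/∂y = −n_y/n_z = −0.28017.
Unit vector along 260° is (sin 260°, cos 260°) = (-0.9848, -0.1736).
Slope in that direction = a·(-0.9848) + b·(-0.1736) = −0.66156.
Apparent dip = arctan|0.66156| = 33.5° (true dip is 37.7°, so apparent ≤ true as expected).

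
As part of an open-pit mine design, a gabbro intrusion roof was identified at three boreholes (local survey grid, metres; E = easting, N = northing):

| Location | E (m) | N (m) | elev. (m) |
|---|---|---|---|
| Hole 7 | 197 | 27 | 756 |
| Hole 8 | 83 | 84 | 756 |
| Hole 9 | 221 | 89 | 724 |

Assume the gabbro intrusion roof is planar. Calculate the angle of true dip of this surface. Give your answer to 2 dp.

Two edge vectors: Hole 7→Hole 8 = (-114, 57, 0), Hole 7→Hole 9 = (24, 62, -32).
Normal n = (Hole 7→Hole 8) × (Hole 7→Hole 9) = (-1824, -3648, -8436).
So ∂z/∂E = −n_x/n_z = −0.21622 and ∂z/∂N = −n_y/n_z = −0.43243.
Gradient magnitude |∇z| = √(a² + b²) = √(0.04675 + 0.18700) = 0.48347.
True dip = arctan(0.48347) = 25.80°, dipping toward NNE (azimuth ≈ 027°).

25.80°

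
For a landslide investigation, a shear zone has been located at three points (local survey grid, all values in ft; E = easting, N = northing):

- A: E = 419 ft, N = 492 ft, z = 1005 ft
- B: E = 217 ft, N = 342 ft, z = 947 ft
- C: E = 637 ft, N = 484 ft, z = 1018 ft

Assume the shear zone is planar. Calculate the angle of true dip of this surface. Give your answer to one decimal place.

16.7°

Let the plane be z = a·E + b·N + c.
B−A: −202a − 150b = −58;  C−A: 218a − 8b = 13.
Solving gives a = 0.07035, b = 0.29193.
Gradient magnitude |∇z| = √(a² + b²) = √(0.00495 + 0.08523) = 0.30029.
True dip = arctan(0.30029) = 16.7°, dipping toward SSW (azimuth ≈ 194°).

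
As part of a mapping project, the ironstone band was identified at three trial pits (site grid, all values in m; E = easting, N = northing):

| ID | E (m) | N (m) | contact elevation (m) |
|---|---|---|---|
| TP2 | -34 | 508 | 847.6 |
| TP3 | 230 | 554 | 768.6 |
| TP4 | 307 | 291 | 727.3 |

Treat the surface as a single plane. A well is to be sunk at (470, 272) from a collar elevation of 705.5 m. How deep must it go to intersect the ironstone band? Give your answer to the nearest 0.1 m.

Let the plane be z = a·E + b·N + c.
TP3−TP2: 264a + 46b = −79;  TP4−TP2: 341a − 217b = −120.3.
Solving gives a = −0.31075, b = 0.06605.
Then c = 847.6 − a·-34 − b·508 = 803.48.
At (470, 272): z_contact = −146.05 + 17.97 + 803.48 = 675.39 m.
Depth below ground = 705.5 − 675.39 = 30.1 m.

30.1 m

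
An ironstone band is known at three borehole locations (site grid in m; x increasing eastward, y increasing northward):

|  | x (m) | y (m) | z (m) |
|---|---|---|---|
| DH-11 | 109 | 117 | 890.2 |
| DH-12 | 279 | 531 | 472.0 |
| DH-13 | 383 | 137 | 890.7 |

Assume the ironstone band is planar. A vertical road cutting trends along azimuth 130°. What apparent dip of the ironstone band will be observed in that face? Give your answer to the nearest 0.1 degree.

36.1°

Let the plane be z = a·x + b·y + c.
DH-12−DH-11: 170a + 414b = −418.2;  DH-13−DH-11: 274a + 20b = 0.5.
Solving gives a = 0.07789, b = −1.04213.
Unit vector along 130° is (sin 130°, cos 130°) = (0.7660, -0.6428).
Slope in that direction = a·(0.7660) + b·(-0.6428) = 0.72954.
Apparent dip = arctan|0.72954| = 36.1° (true dip is 46.3°, so apparent ≤ true as expected).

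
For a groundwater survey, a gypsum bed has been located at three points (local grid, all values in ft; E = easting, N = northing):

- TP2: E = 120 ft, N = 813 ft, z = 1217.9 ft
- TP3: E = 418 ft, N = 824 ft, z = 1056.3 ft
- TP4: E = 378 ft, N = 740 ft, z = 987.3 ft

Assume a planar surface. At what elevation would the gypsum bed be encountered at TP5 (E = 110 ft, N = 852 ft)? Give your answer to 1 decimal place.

Let the plane be z = a·E + b·N + c.
TP3−TP2: 298a + 11b = −161.6;  TP4−TP2: 258a − 73b = −230.6.
Solving gives a = −0.58285, b = 1.09898.
Then c = 1217.9 − a·120 − b·813 = 394.37.
At (110, 852): z = −64.1 + 936.3 + 394.37 = 1266.6 ft.

1266.6 ft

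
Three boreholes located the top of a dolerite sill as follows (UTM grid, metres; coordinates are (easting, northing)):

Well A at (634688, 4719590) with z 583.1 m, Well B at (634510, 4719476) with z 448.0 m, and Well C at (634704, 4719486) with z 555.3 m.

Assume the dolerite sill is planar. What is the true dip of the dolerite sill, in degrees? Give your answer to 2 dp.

32.59°

Let the plane be z = a·E + b·N + c.
Well B−Well A: −178a − 114b = −135.1;  Well C−Well A: 16a − 104b = −27.8.
Solving gives a = 0.53507, b = 0.34963.
Gradient magnitude |∇z| = √(a² + b²) = √(0.28630 + 0.12224) = 0.63917.
True dip = arctan(0.63917) = 32.59°, dipping toward WSW (azimuth ≈ 237°).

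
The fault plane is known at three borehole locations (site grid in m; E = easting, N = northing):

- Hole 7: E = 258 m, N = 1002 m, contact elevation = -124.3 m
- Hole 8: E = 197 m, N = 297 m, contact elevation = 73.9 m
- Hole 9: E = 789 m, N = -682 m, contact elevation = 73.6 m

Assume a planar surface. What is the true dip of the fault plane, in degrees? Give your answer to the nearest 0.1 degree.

Two edge vectors: Hole 7→Hole 8 = (-61, -705, 198.2), Hole 7→Hole 9 = (531, -1684, 197.9).
Normal n = (Hole 7→Hole 8) × (Hole 7→Hole 9) = (194249.3, 117316.1, 477079).
So ∂z/∂E = −n_x/n_z = −0.40716 and ∂z/∂N = −n_y/n_z = −0.24590.
Gradient magnitude |∇z| = √(a² + b²) = √(0.16578 + 0.06047) = 0.47566.
True dip = arctan(0.47566) = 25.4°, dipping toward ENE (azimuth ≈ 059°).

25.4°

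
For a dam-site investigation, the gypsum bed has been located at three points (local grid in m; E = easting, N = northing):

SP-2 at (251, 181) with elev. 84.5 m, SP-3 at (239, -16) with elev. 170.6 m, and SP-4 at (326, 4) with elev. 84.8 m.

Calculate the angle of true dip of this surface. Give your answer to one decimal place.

Two edge vectors: SP-2→SP-3 = (-12, -197, 86.1), SP-2→SP-4 = (75, -177, 0.3).
Normal n = (SP-2→SP-3) × (SP-2→SP-4) = (15180.6, 6461.1, 16899).
So ∂z/∂E = −n_x/n_z = −0.89831 and ∂z/∂N = −n_y/n_z = −0.38234.
Gradient magnitude |∇z| = √(a² + b²) = √(0.80697 + 0.14618) = 0.97629.
True dip = arctan(0.97629) = 44.3°, dipping toward ENE (azimuth ≈ 067°).

44.3°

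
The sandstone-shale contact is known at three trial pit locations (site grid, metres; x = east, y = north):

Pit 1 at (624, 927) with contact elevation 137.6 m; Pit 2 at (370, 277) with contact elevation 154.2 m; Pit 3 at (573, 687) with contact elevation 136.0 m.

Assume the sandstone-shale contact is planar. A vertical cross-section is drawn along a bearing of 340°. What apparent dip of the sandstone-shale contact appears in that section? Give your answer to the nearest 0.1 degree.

5.9°

Two edge vectors: Pit 1→Pit 2 = (-254, -650, 16.6), Pit 1→Pit 3 = (-51, -240, -1.6).
Normal n = (Pit 1→Pit 2) × (Pit 1→Pit 3) = (5024, -1253, 27810).
So ∂z/∂x = −n_x/n_z = −0.18065 and ∂z/∂y = −n_y/n_z = 0.04506.
Unit vector along 340° is (sin 340°, cos 340°) = (-0.3420, 0.9397).
Slope in that direction = a·(-0.3420) + b·(0.9397) = 0.10413.
Apparent dip = arctan|0.10413| = 5.9° (true dip is 10.5°, so apparent ≤ true as expected).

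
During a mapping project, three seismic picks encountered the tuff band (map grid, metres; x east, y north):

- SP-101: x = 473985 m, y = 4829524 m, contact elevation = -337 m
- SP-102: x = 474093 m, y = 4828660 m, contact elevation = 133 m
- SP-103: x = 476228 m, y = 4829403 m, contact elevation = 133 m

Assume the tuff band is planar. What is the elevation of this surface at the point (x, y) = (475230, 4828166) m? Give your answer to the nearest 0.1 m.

Let the plane be z = a·x + b·y + c.
SP-102−SP-101: 108a − 864b = 470;  SP-103−SP-101: 2243a − 121b = 470.
Solving gives a = 0.181418724, b = −0.521304141.
Then c = -337 − a·473985 − b·4829524 = 2431324.11.
At (475230, 4828166): z = 86215.6 − 2516942.9 + 2431324.11 = 596.8 m.

596.8 m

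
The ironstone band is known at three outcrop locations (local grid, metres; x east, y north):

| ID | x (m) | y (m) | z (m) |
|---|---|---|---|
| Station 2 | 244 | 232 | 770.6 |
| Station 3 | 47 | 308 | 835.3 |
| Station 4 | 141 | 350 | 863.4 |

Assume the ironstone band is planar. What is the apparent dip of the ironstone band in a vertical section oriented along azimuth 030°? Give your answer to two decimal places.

32.36°

Two edge vectors: Station 2→Station 3 = (-197, 76, 64.7), Station 2→Station 4 = (-103, 118, 92.8).
Normal n = (Station 2→Station 3) × (Station 2→Station 4) = (-581.8, 11617.5, -15418).
So ∂z/∂x = −n_x/n_z = −0.03774 and ∂z/∂y = −n_y/n_z = 0.75350.
Unit vector along 030° is (sin 30°, cos 30°) = (0.5000, 0.8660).
Slope in that direction = a·(0.5000) + b·(0.8660) = 0.63368.
Apparent dip = arctan|0.63368| = 32.36° (true dip is 37.0°, so apparent ≤ true as expected).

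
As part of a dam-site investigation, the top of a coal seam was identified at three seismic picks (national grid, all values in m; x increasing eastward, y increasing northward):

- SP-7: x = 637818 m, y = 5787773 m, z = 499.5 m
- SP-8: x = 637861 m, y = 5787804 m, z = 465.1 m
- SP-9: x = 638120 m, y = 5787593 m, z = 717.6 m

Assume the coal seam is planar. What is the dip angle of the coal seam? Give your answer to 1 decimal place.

49.1°

Two edge vectors: SP-7→SP-8 = (43, 31, -34.4), SP-7→SP-9 = (302, -180, 218.1).
Normal n = (SP-7→SP-8) × (SP-7→SP-9) = (569.1, -19767.1, -17102).
So ∂z/∂x = −n_x/n_z = 0.03328 and ∂z/∂y = −n_y/n_z = −1.15584.
Gradient magnitude |∇z| = √(a² + b²) = √(0.00111 + 1.33596) = 1.15631.
True dip = arctan(1.15631) = 49.1°, dipping toward N (azimuth ≈ 358°).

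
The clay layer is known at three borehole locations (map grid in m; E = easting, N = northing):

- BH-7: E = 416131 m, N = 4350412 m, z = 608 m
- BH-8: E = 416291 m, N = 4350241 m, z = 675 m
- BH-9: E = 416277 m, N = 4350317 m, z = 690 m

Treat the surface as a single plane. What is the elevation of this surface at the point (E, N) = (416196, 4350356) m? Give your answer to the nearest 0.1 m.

Two edge vectors: BH-7→BH-8 = (160, -171, 67), BH-7→BH-9 = (146, -95, 82).
Normal n = (BH-7→BH-8) × (BH-7→BH-9) = (-7657, -3338, 9766).
So ∂z/∂E = −n_x/n_z = 0.784046693 and ∂z/∂N = −n_y/n_z = 0.341798075.
Intercept c from BH-7: 608 − 326266.13 − 1486962.45 = −1812620.58.
At (416196, 4350356): z = 326317.1 + 1486943.3 − 1812620.58 = 639.8 m.

639.8 m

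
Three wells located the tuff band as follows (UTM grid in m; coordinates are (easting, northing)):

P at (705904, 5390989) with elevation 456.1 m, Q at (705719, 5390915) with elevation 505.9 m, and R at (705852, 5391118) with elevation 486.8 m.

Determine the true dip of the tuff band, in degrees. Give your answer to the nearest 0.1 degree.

18.4°

Two edge vectors: P→Q = (-185, -74, 49.8), P→R = (-52, 129, 30.7).
Normal n = (P→Q) × (P→R) = (-8696, 3089.9, -27713).
So ∂z/∂E = −n_x/n_z = −0.31379 and ∂z/∂N = −n_y/n_z = 0.11150.
Gradient magnitude |∇z| = √(a² + b²) = √(0.09846 + 0.01243) = 0.33301.
True dip = arctan(0.33301) = 18.4°, dipping toward ESE (azimuth ≈ 110°).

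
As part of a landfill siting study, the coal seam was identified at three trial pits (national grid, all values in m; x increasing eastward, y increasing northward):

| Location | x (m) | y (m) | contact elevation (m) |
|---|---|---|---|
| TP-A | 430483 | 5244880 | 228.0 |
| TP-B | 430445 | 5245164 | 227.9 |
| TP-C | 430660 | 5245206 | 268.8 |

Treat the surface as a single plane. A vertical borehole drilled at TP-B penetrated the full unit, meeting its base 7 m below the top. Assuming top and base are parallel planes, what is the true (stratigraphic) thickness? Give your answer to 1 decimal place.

Let the plane be z = a·x + b·y + c.
TP-B−TP-A: −38a + 284b = −0.1;  TP-C−TP-A: 177a + 326b = 40.8.
Solving gives a = 0.18545, b = 0.02446.
|∇z| = √(a²+b²) = 0.18706, so dip δ = arctan(0.18706) = 10.60°.
True thickness = vertical thickness × cos δ = 7 × cos 10.60° = 6.9 m.

6.9 m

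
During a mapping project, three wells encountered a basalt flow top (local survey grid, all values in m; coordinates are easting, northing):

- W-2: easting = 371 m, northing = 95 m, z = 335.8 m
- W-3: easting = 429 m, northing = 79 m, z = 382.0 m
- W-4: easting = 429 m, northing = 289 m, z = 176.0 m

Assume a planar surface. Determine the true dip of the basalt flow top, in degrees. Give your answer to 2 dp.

48.06°

Two edge vectors: W-2→W-3 = (58, -16, 46.2), W-2→W-4 = (58, 194, -159.8).
Normal n = (W-2→W-3) × (W-2→W-4) = (-6406, 11948, 12180).
So ∂z/∂easting = −n_x/n_z = 0.52594 and ∂z/∂northing = −n_y/n_z = −0.98095.
Gradient magnitude |∇z| = √(a² + b²) = √(0.27662 + 0.96227) = 1.11305.
True dip = arctan(1.11305) = 48.06°, dipping toward NNW (azimuth ≈ 332°).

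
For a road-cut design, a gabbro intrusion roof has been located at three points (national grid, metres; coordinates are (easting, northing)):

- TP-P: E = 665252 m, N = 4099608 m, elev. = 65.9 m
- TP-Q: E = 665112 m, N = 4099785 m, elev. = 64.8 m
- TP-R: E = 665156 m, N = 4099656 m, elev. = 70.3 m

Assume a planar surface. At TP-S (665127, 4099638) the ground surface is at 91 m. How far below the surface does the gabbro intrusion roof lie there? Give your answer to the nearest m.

17 m

Let the plane be z = a·E + b·N + c.
TP-Q−TP-P: −140a + 177b = −1.1;  TP-R−TP-P: −96a + 48b = 4.4.
Solving gives a = −0.08095794, b = −0.07024922.
Then c = 65.9 − a·665252 − b·4099608 = 341917.60.
At (665127, 4099638): z_contact = −53847.3 − 287996.4 + 341917.60 = 73.9 m.
Depth below ground = 91 − 73.9 = 17 m.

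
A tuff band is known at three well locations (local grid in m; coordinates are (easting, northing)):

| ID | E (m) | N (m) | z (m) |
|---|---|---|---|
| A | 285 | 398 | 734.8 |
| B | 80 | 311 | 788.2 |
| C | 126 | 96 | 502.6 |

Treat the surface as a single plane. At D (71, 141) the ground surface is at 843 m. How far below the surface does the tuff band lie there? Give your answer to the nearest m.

Let the plane be z = a·E + b·N + c.
B−A: −205a − 87b = 53.4;  C−A: −159a − 302b = −232.2.
Solving gives a = −0.75563, b = 1.16670.
Then c = 734.8 − a·285 − b·398 = 485.81.
At (71, 141): z_contact = −53.6 + 164.5 + 485.81 = 596.7 m.
Depth below ground = 843 − 596.7 = 246 m.

246 m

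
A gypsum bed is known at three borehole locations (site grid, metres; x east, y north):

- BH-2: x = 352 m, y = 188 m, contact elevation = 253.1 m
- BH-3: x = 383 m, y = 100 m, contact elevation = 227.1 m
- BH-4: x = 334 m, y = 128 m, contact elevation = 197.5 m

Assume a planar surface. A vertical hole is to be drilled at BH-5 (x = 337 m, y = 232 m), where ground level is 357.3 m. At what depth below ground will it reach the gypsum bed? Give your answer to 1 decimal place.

90.7 m

Two edge vectors: BH-2→BH-3 = (31, -88, -26), BH-2→BH-4 = (-18, -60, -55.6).
Normal n = (BH-2→BH-3) × (BH-2→BH-4) = (3332.8, 2191.6, -3444).
So ∂z/∂x = −n_x/n_z = 0.96771 and ∂z/∂y = −n_y/n_z = 0.63635.
Intercept c from BH-2: 253.1 − 340.63 − 119.63 = −207.17.
At (337, 232): z_contact = 326.12 + 147.63 − 207.17 = 266.58 m.
Depth below ground = 357.3 − 266.58 = 90.7 m.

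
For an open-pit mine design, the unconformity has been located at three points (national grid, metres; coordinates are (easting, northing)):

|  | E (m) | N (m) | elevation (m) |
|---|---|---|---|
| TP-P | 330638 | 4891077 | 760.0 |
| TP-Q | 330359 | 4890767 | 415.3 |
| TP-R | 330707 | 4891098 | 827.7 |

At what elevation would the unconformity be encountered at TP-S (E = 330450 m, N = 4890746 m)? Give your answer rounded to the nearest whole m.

Two edge vectors: TP-P→TP-Q = (-279, -310, -344.7), TP-P→TP-R = (69, 21, 67.7).
Normal n = (TP-P→TP-Q) × (TP-P→TP-R) = (-13748.3, -4896, 15531).
So ∂z/∂E = −n_x/n_z = 0.88521666 and ∂z/∂N = −n_y/n_z = 0.31524049.
Intercept c from TP-P: 760 − 292686.27 − 1541865.49 = −1833791.76.
At (330450, 4890746): z = 292519.8 + 1541761.1 − 1833791.76 = 489.2 m.

489 m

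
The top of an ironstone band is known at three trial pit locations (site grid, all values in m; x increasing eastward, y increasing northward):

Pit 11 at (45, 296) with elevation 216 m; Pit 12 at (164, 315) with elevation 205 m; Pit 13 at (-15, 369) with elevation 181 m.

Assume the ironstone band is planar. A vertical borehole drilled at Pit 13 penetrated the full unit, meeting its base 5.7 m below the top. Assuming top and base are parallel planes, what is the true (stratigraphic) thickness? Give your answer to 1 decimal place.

5.1 m

Two edge vectors: Pit 11→Pit 12 = (119, 19, -11), Pit 11→Pit 13 = (-60, 73, -35).
Normal n = (Pit 11→Pit 12) × (Pit 11→Pit 13) = (138, 4825, 9827).
So ∂z/∂x = −n_x/n_z = −0.01404 and ∂z/∂y = −n_y/n_z = −0.49099.
|∇z| = √(a²+b²) = 0.49119, so dip δ = arctan(0.49119) = 26.16°.
True thickness = vertical thickness × cos δ = 5.7 × cos 26.16° = 5.1 m.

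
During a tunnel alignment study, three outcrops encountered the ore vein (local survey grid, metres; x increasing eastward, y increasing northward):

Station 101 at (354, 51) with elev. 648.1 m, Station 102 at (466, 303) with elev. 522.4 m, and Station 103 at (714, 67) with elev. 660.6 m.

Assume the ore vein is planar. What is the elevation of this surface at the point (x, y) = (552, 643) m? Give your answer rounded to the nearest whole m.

349 m

Let the plane be z = a·x + b·y + c.
Station 102−Station 101: 112a + 252b = −125.7;  Station 103−Station 101: 360a + 16b = 12.5.
Solving gives a = 0.05804, b = −0.52460.
Then c = 648.1 − a·354 − b·51 = 654.31.
At (552, 643): z = 32.0 − 337.3 + 654.31 = 349.0 m.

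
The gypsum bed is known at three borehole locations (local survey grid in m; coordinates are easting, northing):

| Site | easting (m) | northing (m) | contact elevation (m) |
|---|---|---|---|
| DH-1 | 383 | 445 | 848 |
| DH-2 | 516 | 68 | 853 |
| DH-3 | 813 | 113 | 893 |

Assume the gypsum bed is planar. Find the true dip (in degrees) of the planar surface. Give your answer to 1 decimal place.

Let the plane be z = a·easting + b·northing + c.
DH-2−DH-1: 133a − 377b = 5;  DH-3−DH-1: 430a − 332b = 45.
Solving gives a = 0.12975, b = 0.03251.
Gradient magnitude |∇z| = √(a² + b²) = √(0.01684 + 0.00106) = 0.13377.
True dip = arctan(0.13377) = 7.6°, dipping toward WSW (azimuth ≈ 256°).

7.6°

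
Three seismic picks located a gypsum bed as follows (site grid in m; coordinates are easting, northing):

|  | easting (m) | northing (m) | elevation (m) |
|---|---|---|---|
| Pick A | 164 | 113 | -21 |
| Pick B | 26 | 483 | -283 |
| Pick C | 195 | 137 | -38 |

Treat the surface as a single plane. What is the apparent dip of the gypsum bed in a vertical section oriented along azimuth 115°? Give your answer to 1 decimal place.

16.7°

Two edge vectors: Pick A→Pick B = (-138, 370, -262), Pick A→Pick C = (31, 24, -17).
Normal n = (Pick A→Pick B) × (Pick A→Pick C) = (-2, -10468, -14782).
So ∂z/∂easting = −n_x/n_z = −0.00014 and ∂z/∂northing = −n_y/n_z = −0.70816.
Unit vector along 115° is (sin 115°, cos 115°) = (0.9063, -0.4226).
Slope in that direction = a·(0.9063) + b·(-0.4226) = 0.29916.
Apparent dip = arctan|0.29916| = 16.7° (true dip is 35.3°, so apparent ≤ true as expected).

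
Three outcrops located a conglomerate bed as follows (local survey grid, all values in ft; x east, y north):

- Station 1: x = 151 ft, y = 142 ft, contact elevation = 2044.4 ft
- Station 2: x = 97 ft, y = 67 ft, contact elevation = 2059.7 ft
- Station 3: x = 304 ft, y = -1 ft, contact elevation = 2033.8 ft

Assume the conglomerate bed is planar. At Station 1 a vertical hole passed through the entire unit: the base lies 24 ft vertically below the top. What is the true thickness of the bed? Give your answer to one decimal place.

Two edge vectors: Station 1→Station 2 = (-54, -75, 15.3), Station 1→Station 3 = (153, -143, -10.6).
Normal n = (Station 1→Station 2) × (Station 1→Station 3) = (2982.9, 1768.5, 19197).
So ∂z/∂x = −n_x/n_z = −0.15538 and ∂z/∂y = −n_y/n_z = −0.09212.
|∇z| = √(a²+b²) = 0.18064, so dip δ = arctan(0.18064) = 10.24°.
True thickness = vertical thickness × cos δ = 24 × cos 10.24° = 23.6 ft.

23.6 ft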